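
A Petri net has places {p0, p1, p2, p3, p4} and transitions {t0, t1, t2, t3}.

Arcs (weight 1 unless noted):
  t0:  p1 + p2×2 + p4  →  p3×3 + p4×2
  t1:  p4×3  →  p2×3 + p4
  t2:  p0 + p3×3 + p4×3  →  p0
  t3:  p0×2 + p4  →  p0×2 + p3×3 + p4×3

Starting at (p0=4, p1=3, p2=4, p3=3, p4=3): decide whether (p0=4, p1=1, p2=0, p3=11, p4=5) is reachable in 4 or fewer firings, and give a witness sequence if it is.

depth 0: 1 marking
depth 1: 5 markings reached so far
depth 2: 12 markings reached so far
depth 3: 23 markings reached so far
depth 4: 41 markings reached so far
target is not among the 41 markings reachable within 4 steps

NO — not reachable within 4 firings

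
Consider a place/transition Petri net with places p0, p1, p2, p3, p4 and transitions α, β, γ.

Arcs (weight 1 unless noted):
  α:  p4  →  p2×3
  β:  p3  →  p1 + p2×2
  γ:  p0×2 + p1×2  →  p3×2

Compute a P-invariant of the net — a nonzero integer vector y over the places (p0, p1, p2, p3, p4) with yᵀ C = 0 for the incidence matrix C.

y = (p0:0, p1:1, p2:0, p3:1, p4:0)

Incidence matrix C (rows=places, cols=transitions):
        α    β    γ
   p0   0    0   -2
   p1   0    1   -2
   p2   3    2    0
   p3   0   -1    2
   p4  -1    0    0

Candidate y = [0, 1, 0, 1, 0]; check y·C column-wise:
  col α: 1·0 + 0·3 + 1·0 + 0·-1 = 0
  col β: 1·1 + 0·2 + 1·-1 = 0
  col γ: 0·-2 + 1·-2 + 1·2 = 0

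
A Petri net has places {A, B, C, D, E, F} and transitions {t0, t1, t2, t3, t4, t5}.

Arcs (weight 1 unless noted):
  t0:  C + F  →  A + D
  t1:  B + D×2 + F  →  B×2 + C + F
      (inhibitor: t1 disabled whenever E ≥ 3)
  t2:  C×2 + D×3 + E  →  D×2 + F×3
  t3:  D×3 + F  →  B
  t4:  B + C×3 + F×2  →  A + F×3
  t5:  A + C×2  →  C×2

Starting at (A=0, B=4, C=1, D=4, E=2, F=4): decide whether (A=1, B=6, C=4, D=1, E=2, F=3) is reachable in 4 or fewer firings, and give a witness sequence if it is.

depth 0: 1 marking
depth 1: 4 markings reached so far
depth 2: 7 markings reached so far
depth 3: 11 markings reached so far
depth 4: 14 markings reached so far
target is not among the 14 markings reachable within 4 steps

NO — not reachable within 4 firings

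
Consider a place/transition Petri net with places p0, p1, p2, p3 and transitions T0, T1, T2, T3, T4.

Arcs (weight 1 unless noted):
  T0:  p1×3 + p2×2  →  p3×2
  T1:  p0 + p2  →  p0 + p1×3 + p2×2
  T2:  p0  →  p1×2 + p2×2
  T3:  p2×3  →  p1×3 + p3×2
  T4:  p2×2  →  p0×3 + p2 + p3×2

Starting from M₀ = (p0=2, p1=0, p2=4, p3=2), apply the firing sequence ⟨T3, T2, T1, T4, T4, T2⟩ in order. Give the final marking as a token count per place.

(p0=6, p1=10, p2=4, p3=8)

step 1: fire T3:  (p0=2, p1=0, p2=4, p3=2) → (p0=2, p1=3, p2=1, p3=4)
step 2: fire T2:  (p0=2, p1=3, p2=1, p3=4) → (p0=1, p1=5, p2=3, p3=4)
step 3: fire T1:  (p0=1, p1=5, p2=3, p3=4) → (p0=1, p1=8, p2=4, p3=4)
step 4: fire T4:  (p0=1, p1=8, p2=4, p3=4) → (p0=4, p1=8, p2=3, p3=6)
step 5: fire T4:  (p0=4, p1=8, p2=3, p3=6) → (p0=7, p1=8, p2=2, p3=8)
step 6: fire T2:  (p0=7, p1=8, p2=2, p3=8) → (p0=6, p1=10, p2=4, p3=8)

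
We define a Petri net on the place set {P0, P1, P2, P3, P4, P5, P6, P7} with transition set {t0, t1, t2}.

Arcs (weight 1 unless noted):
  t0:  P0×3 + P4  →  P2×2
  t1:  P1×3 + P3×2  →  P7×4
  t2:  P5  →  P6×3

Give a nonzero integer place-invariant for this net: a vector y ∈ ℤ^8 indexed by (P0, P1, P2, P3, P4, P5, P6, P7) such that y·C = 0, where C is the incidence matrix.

y = (P0:2, P1:0, P2:3, P3:0, P4:0, P5:0, P6:0, P7:0)

Incidence matrix C (rows=places, cols=transitions):
       t0   t1   t2
   P0  -3    0    0
   P1   0   -3    0
   P2   2    0    0
   P3   0   -2    0
   P4  -1    0    0
   P5   0    0   -1
   P6   0    0    3
   P7   0    4    0

Candidate y = [2, 0, 3, 0, 0, 0, 0, 0]; check y·C column-wise:
  col t0: 2·-3 + 3·2 + 0·-1 = 0
  col t1: 2·0 + 0·-3 + 3·0 + 0·-2 + 0·4 = 0
  col t2: 2·0 + 3·0 + 0·-1 + 0·3 = 0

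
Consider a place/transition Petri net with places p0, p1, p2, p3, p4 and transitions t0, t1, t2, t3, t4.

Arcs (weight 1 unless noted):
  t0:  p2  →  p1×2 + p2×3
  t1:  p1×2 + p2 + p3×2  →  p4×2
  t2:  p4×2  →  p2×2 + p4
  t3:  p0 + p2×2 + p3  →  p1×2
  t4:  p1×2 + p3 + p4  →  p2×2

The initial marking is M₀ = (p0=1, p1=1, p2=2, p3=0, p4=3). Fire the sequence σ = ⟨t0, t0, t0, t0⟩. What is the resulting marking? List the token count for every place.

(p0=1, p1=9, p2=10, p3=0, p4=3)

step 1: fire t0:  (p0=1, p1=1, p2=2, p3=0, p4=3) → (p0=1, p1=3, p2=4, p3=0, p4=3)
step 2: fire t0:  (p0=1, p1=3, p2=4, p3=0, p4=3) → (p0=1, p1=5, p2=6, p3=0, p4=3)
step 3: fire t0:  (p0=1, p1=5, p2=6, p3=0, p4=3) → (p0=1, p1=7, p2=8, p3=0, p4=3)
step 4: fire t0:  (p0=1, p1=7, p2=8, p3=0, p4=3) → (p0=1, p1=9, p2=10, p3=0, p4=3)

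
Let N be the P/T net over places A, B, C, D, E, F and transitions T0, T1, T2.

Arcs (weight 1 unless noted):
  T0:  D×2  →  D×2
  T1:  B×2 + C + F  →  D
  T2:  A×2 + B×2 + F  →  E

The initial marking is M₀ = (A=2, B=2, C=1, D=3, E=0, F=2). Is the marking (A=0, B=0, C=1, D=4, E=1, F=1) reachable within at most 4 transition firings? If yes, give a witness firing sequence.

depth 0: 1 marking
depth 1: 3 markings reached so far
depth 2: 3 markings reached so far
(frontier empty at depth 2; search complete)
target is not among the 3 markings reachable within 4 steps

NO — not reachable within 4 firings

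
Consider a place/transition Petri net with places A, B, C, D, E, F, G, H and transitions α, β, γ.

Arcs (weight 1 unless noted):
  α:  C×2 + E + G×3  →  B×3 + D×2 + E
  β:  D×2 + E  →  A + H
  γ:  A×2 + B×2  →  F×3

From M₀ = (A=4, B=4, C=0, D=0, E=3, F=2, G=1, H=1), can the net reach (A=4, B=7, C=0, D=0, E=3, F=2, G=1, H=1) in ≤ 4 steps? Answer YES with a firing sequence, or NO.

NO — not reachable within 4 firings

depth 0: 1 marking
depth 1: 2 markings reached so far
depth 2: 3 markings reached so far
depth 3: 3 markings reached so far
(frontier empty at depth 3; search complete)
target is not among the 3 markings reachable within 4 steps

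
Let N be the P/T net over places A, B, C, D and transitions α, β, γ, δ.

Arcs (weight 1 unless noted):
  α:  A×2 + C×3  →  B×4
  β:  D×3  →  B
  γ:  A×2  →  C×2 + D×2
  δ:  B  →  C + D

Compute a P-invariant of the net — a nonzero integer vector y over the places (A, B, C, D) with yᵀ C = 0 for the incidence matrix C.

Incidence matrix C (rows=places, cols=transitions):
        α    β    γ    δ
    A  -2    0   -2    0
    B   4    1    0   -1
    C  -3    0    2    1
    D   0   -3    2    1

Candidate y = [3, 3, 2, 1]; check y·C column-wise:
  col α: 3·-2 + 3·4 + 2·-3 + 1·0 = 0
  col β: 3·0 + 3·1 + 2·0 + 1·-3 = 0
  col γ: 3·-2 + 3·0 + 2·2 + 1·2 = 0
  col δ: 3·0 + 3·-1 + 2·1 + 1·1 = 0

y = (A:3, B:3, C:2, D:1)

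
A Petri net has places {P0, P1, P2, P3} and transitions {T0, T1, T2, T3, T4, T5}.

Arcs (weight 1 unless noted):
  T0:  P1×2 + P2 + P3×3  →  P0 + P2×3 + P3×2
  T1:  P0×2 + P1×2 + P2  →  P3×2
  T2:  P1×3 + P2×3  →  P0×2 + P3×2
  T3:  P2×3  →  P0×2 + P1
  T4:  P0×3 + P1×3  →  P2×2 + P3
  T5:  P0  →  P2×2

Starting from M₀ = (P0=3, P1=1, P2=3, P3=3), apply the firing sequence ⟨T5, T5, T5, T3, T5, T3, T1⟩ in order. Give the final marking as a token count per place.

(P0=1, P1=1, P2=4, P3=5)

step 1: fire T5:  (P0=3, P1=1, P2=3, P3=3) → (P0=2, P1=1, P2=5, P3=3)
step 2: fire T5:  (P0=2, P1=1, P2=5, P3=3) → (P0=1, P1=1, P2=7, P3=3)
step 3: fire T5:  (P0=1, P1=1, P2=7, P3=3) → (P0=0, P1=1, P2=9, P3=3)
step 4: fire T3:  (P0=0, P1=1, P2=9, P3=3) → (P0=2, P1=2, P2=6, P3=3)
step 5: fire T5:  (P0=2, P1=2, P2=6, P3=3) → (P0=1, P1=2, P2=8, P3=3)
step 6: fire T3:  (P0=1, P1=2, P2=8, P3=3) → (P0=3, P1=3, P2=5, P3=3)
step 7: fire T1:  (P0=3, P1=3, P2=5, P3=3) → (P0=1, P1=1, P2=4, P3=5)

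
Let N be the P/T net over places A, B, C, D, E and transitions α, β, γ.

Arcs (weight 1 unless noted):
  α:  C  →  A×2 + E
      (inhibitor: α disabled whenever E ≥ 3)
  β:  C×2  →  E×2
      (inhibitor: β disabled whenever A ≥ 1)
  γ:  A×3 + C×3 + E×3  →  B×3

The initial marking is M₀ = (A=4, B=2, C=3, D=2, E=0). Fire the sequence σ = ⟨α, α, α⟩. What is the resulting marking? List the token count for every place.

(A=10, B=2, C=0, D=2, E=3)

step 1: fire α:  (A=4, B=2, C=3, D=2, E=0) → (A=6, B=2, C=2, D=2, E=1)
step 2: fire α:  (A=6, B=2, C=2, D=2, E=1) → (A=8, B=2, C=1, D=2, E=2)
step 3: fire α:  (A=8, B=2, C=1, D=2, E=2) → (A=10, B=2, C=0, D=2, E=3)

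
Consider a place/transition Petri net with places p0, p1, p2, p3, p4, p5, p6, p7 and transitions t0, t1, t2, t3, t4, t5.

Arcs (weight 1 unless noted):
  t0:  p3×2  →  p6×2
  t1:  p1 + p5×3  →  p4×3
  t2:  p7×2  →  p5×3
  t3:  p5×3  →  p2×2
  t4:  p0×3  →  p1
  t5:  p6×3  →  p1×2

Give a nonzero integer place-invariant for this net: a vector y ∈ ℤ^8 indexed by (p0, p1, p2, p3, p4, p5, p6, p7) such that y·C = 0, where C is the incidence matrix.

y = (p0:1, p1:3, p2:0, p3:2, p4:1, p5:0, p6:2, p7:0)

Incidence matrix C (rows=places, cols=transitions):
       t0   t1   t2   t3   t4   t5
   p0   0    0    0    0   -3    0
   p1   0   -1    0    0    1    2
   p2   0    0    0    2    0    0
   p3  -2    0    0    0    0    0
   p4   0    3    0    0    0    0
   p5   0   -3    3   -3    0    0
   p6   2    0    0    0    0   -3
   p7   0    0   -2    0    0    0

Candidate y = [1, 3, 0, 2, 1, 0, 2, 0]; check y·C column-wise:
  col t0: 1·0 + 3·0 + 2·-2 + 1·0 + 2·2 = 0
  col t1: 1·0 + 3·-1 + 2·0 + 1·3 + 0·-3 + 2·0 = 0
  col t2: 1·0 + 3·0 + 2·0 + 1·0 + 0·3 + 2·0 + 0·-2 = 0
  col t3: 1·0 + 3·0 + 0·2 + 2·0 + 1·0 + 0·-3 + 2·0 = 0
  col t4: 1·-3 + 3·1 + 2·0 + 1·0 + 2·0 = 0
  col t5: 1·0 + 3·2 + 2·0 + 1·0 + 2·-3 = 0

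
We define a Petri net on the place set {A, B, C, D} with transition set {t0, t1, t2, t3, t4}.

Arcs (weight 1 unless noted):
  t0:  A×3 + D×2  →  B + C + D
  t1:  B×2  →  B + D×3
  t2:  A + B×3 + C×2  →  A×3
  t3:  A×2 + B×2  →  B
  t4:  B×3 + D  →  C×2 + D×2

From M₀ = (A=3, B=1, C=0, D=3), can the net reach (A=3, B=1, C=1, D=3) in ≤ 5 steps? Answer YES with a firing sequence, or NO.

NO — not reachable within 5 firings

depth 0: 1 marking
depth 1: 2 markings reached so far
depth 2: 3 markings reached so far
depth 3: 3 markings reached so far
(frontier empty at depth 3; search complete)
target is not among the 3 markings reachable within 5 steps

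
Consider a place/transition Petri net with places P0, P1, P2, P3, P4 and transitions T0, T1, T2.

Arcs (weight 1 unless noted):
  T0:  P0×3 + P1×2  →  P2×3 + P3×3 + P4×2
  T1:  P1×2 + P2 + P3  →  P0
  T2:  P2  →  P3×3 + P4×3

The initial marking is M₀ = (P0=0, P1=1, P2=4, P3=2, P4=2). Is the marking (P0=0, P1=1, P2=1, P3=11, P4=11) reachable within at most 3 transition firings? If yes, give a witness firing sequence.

step 1: fire T2:  (P0=0, P1=1, P2=4, P3=2, P4=2) → (P0=0, P1=1, P2=3, P3=5, P4=5)
step 2: fire T2:  (P0=0, P1=1, P2=3, P3=5, P4=5) → (P0=0, P1=1, P2=2, P3=8, P4=8)
step 3: fire T2:  (P0=0, P1=1, P2=2, P3=8, P4=8) → (P0=0, P1=1, P2=1, P3=11, P4=11)

YES — reachable via ⟨T2, T2, T2⟩ (3 firings)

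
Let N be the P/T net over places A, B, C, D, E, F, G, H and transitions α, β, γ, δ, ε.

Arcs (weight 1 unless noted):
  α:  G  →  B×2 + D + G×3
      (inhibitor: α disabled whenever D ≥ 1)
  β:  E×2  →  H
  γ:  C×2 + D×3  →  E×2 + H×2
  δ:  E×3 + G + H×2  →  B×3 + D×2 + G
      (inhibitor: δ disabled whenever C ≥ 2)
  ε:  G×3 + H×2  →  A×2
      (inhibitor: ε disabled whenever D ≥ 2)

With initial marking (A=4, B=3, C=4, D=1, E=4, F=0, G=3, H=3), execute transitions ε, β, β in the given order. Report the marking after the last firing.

(A=6, B=3, C=4, D=1, E=0, F=0, G=0, H=3)

step 1: fire ε:  (A=4, B=3, C=4, D=1, E=4, F=0, G=3, H=3) → (A=6, B=3, C=4, D=1, E=4, F=0, G=0, H=1)
step 2: fire β:  (A=6, B=3, C=4, D=1, E=4, F=0, G=0, H=1) → (A=6, B=3, C=4, D=1, E=2, F=0, G=0, H=2)
step 3: fire β:  (A=6, B=3, C=4, D=1, E=2, F=0, G=0, H=2) → (A=6, B=3, C=4, D=1, E=0, F=0, G=0, H=3)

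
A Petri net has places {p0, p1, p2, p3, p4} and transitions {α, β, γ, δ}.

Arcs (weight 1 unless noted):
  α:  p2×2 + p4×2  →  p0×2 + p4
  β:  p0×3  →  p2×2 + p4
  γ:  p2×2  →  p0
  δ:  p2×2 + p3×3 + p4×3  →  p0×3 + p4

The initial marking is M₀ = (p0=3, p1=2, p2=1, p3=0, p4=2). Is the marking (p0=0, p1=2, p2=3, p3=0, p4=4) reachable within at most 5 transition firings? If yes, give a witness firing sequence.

depth 0: 1 marking
depth 1: 2 markings reached so far
depth 2: 4 markings reached so far
depth 3: 4 markings reached so far
(frontier empty at depth 3; search complete)
target is not among the 4 markings reachable within 5 steps

NO — not reachable within 5 firings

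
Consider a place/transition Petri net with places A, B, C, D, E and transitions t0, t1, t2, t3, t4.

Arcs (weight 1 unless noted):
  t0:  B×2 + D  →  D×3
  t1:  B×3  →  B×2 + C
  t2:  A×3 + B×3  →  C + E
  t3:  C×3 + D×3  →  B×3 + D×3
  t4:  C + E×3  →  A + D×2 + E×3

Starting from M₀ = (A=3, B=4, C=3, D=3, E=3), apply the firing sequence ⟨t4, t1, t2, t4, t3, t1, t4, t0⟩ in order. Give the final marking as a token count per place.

step 1: fire t4:  (A=3, B=4, C=3, D=3, E=3) → (A=4, B=4, C=2, D=5, E=3)
step 2: fire t1:  (A=4, B=4, C=2, D=5, E=3) → (A=4, B=3, C=3, D=5, E=3)
step 3: fire t2:  (A=4, B=3, C=3, D=5, E=3) → (A=1, B=0, C=4, D=5, E=4)
step 4: fire t4:  (A=1, B=0, C=4, D=5, E=4) → (A=2, B=0, C=3, D=7, E=4)
step 5: fire t3:  (A=2, B=0, C=3, D=7, E=4) → (A=2, B=3, C=0, D=7, E=4)
step 6: fire t1:  (A=2, B=3, C=0, D=7, E=4) → (A=2, B=2, C=1, D=7, E=4)
step 7: fire t4:  (A=2, B=2, C=1, D=7, E=4) → (A=3, B=2, C=0, D=9, E=4)
step 8: fire t0:  (A=3, B=2, C=0, D=9, E=4) → (A=3, B=0, C=0, D=11, E=4)

(A=3, B=0, C=0, D=11, E=4)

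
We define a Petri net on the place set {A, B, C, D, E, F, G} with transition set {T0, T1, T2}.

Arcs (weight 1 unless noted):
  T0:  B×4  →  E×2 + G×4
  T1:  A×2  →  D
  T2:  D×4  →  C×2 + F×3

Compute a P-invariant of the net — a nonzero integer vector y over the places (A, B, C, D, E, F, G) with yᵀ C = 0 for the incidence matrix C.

Incidence matrix C (rows=places, cols=transitions):
       T0   T1   T2
    A   0   -2    0
    B  -4    0    0
    C   0    0    2
    D   0    1   -4
    E   2    0    0
    F   0    0    3
    G   4    0    0

Candidate y = [1, 0, 4, 2, 0, 0, 0]; check y·C column-wise:
  col T0: 1·0 + 0·-4 + 4·0 + 2·0 + 0·2 + 0·4 = 0
  col T1: 1·-2 + 4·0 + 2·1 = 0
  col T2: 1·0 + 4·2 + 2·-4 + 0·3 = 0

y = (A:1, B:0, C:4, D:2, E:0, F:0, G:0)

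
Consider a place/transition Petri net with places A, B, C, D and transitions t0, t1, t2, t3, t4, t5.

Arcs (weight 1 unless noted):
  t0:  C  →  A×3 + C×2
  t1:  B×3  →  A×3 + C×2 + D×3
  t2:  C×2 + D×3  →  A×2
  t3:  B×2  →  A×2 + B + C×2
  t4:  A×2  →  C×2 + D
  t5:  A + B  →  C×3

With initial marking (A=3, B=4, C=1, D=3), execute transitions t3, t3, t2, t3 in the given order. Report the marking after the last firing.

step 1: fire t3:  (A=3, B=4, C=1, D=3) → (A=5, B=3, C=3, D=3)
step 2: fire t3:  (A=5, B=3, C=3, D=3) → (A=7, B=2, C=5, D=3)
step 3: fire t2:  (A=7, B=2, C=5, D=3) → (A=9, B=2, C=3, D=0)
step 4: fire t3:  (A=9, B=2, C=3, D=0) → (A=11, B=1, C=5, D=0)

(A=11, B=1, C=5, D=0)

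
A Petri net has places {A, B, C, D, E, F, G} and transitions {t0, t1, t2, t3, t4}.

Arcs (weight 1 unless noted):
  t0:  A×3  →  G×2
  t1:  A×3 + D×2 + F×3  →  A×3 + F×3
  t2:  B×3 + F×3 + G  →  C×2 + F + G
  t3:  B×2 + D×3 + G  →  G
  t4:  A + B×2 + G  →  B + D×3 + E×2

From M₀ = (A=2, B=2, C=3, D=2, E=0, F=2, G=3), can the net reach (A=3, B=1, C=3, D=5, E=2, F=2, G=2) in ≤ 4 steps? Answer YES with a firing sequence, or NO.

depth 0: 1 marking
depth 1: 2 markings reached so far
depth 2: 2 markings reached so far
(frontier empty at depth 2; search complete)
target is not among the 2 markings reachable within 4 steps

NO — not reachable within 4 firings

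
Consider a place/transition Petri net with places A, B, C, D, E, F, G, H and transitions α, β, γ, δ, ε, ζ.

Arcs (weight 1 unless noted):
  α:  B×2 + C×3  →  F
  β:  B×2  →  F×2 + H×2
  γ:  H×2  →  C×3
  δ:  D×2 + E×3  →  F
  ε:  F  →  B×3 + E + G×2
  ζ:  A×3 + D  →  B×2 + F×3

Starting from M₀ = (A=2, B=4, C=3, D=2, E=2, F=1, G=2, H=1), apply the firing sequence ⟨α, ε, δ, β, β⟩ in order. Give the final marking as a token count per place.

(A=2, B=1, C=0, D=0, E=0, F=6, G=4, H=5)

step 1: fire α:  (A=2, B=4, C=3, D=2, E=2, F=1, G=2, H=1) → (A=2, B=2, C=0, D=2, E=2, F=2, G=2, H=1)
step 2: fire ε:  (A=2, B=2, C=0, D=2, E=2, F=2, G=2, H=1) → (A=2, B=5, C=0, D=2, E=3, F=1, G=4, H=1)
step 3: fire δ:  (A=2, B=5, C=0, D=2, E=3, F=1, G=4, H=1) → (A=2, B=5, C=0, D=0, E=0, F=2, G=4, H=1)
step 4: fire β:  (A=2, B=5, C=0, D=0, E=0, F=2, G=4, H=1) → (A=2, B=3, C=0, D=0, E=0, F=4, G=4, H=3)
step 5: fire β:  (A=2, B=3, C=0, D=0, E=0, F=4, G=4, H=3) → (A=2, B=1, C=0, D=0, E=0, F=6, G=4, H=5)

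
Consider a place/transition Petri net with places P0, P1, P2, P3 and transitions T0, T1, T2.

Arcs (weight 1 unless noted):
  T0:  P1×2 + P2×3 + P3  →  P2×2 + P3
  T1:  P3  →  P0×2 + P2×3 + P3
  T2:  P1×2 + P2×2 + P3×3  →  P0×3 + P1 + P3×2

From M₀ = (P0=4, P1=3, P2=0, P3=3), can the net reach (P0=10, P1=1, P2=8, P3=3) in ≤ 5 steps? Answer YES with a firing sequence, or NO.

step 1: fire T1:  (P0=4, P1=3, P2=0, P3=3) → (P0=6, P1=3, P2=3, P3=3)
step 2: fire T0:  (P0=6, P1=3, P2=3, P3=3) → (P0=6, P1=1, P2=2, P3=3)
step 3: fire T1:  (P0=6, P1=1, P2=2, P3=3) → (P0=8, P1=1, P2=5, P3=3)
step 4: fire T1:  (P0=8, P1=1, P2=5, P3=3) → (P0=10, P1=1, P2=8, P3=3)

YES — reachable via ⟨T1, T0, T1, T1⟩ (4 firings)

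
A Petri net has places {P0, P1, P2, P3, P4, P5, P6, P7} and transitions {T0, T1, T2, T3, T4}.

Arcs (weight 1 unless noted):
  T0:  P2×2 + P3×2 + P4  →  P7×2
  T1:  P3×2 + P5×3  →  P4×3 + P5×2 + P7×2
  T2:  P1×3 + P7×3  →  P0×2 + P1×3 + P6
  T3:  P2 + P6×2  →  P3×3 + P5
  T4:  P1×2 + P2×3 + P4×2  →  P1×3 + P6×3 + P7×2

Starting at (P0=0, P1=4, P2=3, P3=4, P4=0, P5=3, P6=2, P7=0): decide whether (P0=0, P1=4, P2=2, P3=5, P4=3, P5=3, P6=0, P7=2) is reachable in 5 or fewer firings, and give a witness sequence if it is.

step 1: fire T1:  (P0=0, P1=4, P2=3, P3=4, P4=0, P5=3, P6=2, P7=0) → (P0=0, P1=4, P2=3, P3=2, P4=3, P5=2, P6=2, P7=2)
step 2: fire T3:  (P0=0, P1=4, P2=3, P3=2, P4=3, P5=2, P6=2, P7=2) → (P0=0, P1=4, P2=2, P3=5, P4=3, P5=3, P6=0, P7=2)

YES — reachable via ⟨T1, T3⟩ (2 firings)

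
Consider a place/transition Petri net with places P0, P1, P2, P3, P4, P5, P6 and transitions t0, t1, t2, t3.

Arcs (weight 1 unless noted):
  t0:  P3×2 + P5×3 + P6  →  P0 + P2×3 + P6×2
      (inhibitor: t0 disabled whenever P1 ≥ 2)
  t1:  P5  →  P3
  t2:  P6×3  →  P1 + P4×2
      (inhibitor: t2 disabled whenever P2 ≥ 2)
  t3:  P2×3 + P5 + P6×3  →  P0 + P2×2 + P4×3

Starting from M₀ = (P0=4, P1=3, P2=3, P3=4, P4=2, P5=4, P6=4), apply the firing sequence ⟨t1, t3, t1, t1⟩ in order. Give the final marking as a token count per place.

(P0=5, P1=3, P2=2, P3=7, P4=5, P5=0, P6=1)

step 1: fire t1:  (P0=4, P1=3, P2=3, P3=4, P4=2, P5=4, P6=4) → (P0=4, P1=3, P2=3, P3=5, P4=2, P5=3, P6=4)
step 2: fire t3:  (P0=4, P1=3, P2=3, P3=5, P4=2, P5=3, P6=4) → (P0=5, P1=3, P2=2, P3=5, P4=5, P5=2, P6=1)
step 3: fire t1:  (P0=5, P1=3, P2=2, P3=5, P4=5, P5=2, P6=1) → (P0=5, P1=3, P2=2, P3=6, P4=5, P5=1, P6=1)
step 4: fire t1:  (P0=5, P1=3, P2=2, P3=6, P4=5, P5=1, P6=1) → (P0=5, P1=3, P2=2, P3=7, P4=5, P5=0, P6=1)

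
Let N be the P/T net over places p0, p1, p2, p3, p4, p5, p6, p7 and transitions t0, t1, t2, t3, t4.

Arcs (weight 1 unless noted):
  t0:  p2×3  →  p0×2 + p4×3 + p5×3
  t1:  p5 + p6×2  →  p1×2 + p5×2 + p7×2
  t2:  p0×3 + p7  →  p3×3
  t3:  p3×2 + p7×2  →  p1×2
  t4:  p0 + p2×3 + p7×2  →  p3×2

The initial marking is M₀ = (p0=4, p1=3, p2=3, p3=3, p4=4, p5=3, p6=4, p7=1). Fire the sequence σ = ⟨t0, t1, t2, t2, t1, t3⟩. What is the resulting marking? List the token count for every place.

step 1: fire t0:  (p0=4, p1=3, p2=3, p3=3, p4=4, p5=3, p6=4, p7=1) → (p0=6, p1=3, p2=0, p3=3, p4=7, p5=6, p6=4, p7=1)
step 2: fire t1:  (p0=6, p1=3, p2=0, p3=3, p4=7, p5=6, p6=4, p7=1) → (p0=6, p1=5, p2=0, p3=3, p4=7, p5=7, p6=2, p7=3)
step 3: fire t2:  (p0=6, p1=5, p2=0, p3=3, p4=7, p5=7, p6=2, p7=3) → (p0=3, p1=5, p2=0, p3=6, p4=7, p5=7, p6=2, p7=2)
step 4: fire t2:  (p0=3, p1=5, p2=0, p3=6, p4=7, p5=7, p6=2, p7=2) → (p0=0, p1=5, p2=0, p3=9, p4=7, p5=7, p6=2, p7=1)
step 5: fire t1:  (p0=0, p1=5, p2=0, p3=9, p4=7, p5=7, p6=2, p7=1) → (p0=0, p1=7, p2=0, p3=9, p4=7, p5=8, p6=0, p7=3)
step 6: fire t3:  (p0=0, p1=7, p2=0, p3=9, p4=7, p5=8, p6=0, p7=3) → (p0=0, p1=9, p2=0, p3=7, p4=7, p5=8, p6=0, p7=1)

(p0=0, p1=9, p2=0, p3=7, p4=7, p5=8, p6=0, p7=1)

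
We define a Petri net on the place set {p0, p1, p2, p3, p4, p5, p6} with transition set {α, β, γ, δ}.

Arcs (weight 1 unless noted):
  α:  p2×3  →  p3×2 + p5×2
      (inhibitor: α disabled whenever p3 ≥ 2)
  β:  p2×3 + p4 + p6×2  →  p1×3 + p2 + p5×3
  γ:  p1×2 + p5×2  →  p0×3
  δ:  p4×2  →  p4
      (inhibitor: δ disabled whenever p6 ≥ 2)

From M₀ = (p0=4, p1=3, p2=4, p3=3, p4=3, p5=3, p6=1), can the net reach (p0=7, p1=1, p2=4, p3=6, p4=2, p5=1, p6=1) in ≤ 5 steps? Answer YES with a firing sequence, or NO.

NO — not reachable within 5 firings

depth 0: 1 marking
depth 1: 3 markings reached so far
depth 2: 5 markings reached so far
depth 3: 6 markings reached so far
depth 4: 6 markings reached so far
(frontier empty at depth 4; search complete)
target is not among the 6 markings reachable within 5 steps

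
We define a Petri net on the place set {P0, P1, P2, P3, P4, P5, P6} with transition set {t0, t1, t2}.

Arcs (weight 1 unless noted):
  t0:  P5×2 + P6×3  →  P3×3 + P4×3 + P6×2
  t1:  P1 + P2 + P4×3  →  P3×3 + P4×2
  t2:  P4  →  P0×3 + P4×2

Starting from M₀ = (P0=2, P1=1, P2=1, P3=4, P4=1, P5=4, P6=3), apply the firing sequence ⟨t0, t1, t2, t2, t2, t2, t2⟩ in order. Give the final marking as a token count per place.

(P0=17, P1=0, P2=0, P3=10, P4=8, P5=2, P6=2)

step 1: fire t0:  (P0=2, P1=1, P2=1, P3=4, P4=1, P5=4, P6=3) → (P0=2, P1=1, P2=1, P3=7, P4=4, P5=2, P6=2)
step 2: fire t1:  (P0=2, P1=1, P2=1, P3=7, P4=4, P5=2, P6=2) → (P0=2, P1=0, P2=0, P3=10, P4=3, P5=2, P6=2)
step 3: fire t2:  (P0=2, P1=0, P2=0, P3=10, P4=3, P5=2, P6=2) → (P0=5, P1=0, P2=0, P3=10, P4=4, P5=2, P6=2)
step 4: fire t2:  (P0=5, P1=0, P2=0, P3=10, P4=4, P5=2, P6=2) → (P0=8, P1=0, P2=0, P3=10, P4=5, P5=2, P6=2)
step 5: fire t2:  (P0=8, P1=0, P2=0, P3=10, P4=5, P5=2, P6=2) → (P0=11, P1=0, P2=0, P3=10, P4=6, P5=2, P6=2)
step 6: fire t2:  (P0=11, P1=0, P2=0, P3=10, P4=6, P5=2, P6=2) → (P0=14, P1=0, P2=0, P3=10, P4=7, P5=2, P6=2)
step 7: fire t2:  (P0=14, P1=0, P2=0, P3=10, P4=7, P5=2, P6=2) → (P0=17, P1=0, P2=0, P3=10, P4=8, P5=2, P6=2)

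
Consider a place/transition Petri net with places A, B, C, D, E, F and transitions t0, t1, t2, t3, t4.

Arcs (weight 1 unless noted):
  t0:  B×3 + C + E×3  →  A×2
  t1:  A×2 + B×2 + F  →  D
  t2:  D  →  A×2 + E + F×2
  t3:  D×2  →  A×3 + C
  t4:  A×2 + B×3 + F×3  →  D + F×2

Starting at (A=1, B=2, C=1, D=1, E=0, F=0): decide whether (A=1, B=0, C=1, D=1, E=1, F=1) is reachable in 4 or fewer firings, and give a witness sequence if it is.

step 1: fire t2:  (A=1, B=2, C=1, D=1, E=0, F=0) → (A=3, B=2, C=1, D=0, E=1, F=2)
step 2: fire t1:  (A=3, B=2, C=1, D=0, E=1, F=2) → (A=1, B=0, C=1, D=1, E=1, F=1)

YES — reachable via ⟨t2, t1⟩ (2 firings)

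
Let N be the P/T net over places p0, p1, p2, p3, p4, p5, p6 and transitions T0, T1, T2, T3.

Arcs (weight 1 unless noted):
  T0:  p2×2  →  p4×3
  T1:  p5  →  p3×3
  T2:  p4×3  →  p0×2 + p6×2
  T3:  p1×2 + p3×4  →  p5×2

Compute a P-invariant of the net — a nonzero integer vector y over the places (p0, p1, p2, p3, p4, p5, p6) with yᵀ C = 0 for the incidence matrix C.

Incidence matrix C (rows=places, cols=transitions):
       T0   T1   T2   T3
   p0   0    0    2    0
   p1   0    0    0   -2
   p2  -2    0    0    0
   p3   0    3    0   -4
   p4   3    0   -3    0
   p5   0   -1    0    2
   p6   0    0    2    0

Candidate y = [3, 0, 3, 0, 2, 0, 0]; check y·C column-wise:
  col T0: 3·0 + 3·-2 + 2·3 = 0
  col T1: 3·0 + 3·0 + 0·3 + 2·0 + 0·-1 = 0
  col T2: 3·2 + 3·0 + 2·-3 + 0·2 = 0
  col T3: 3·0 + 0·-2 + 3·0 + 0·-4 + 2·0 + 0·2 = 0

y = (p0:3, p1:0, p2:3, p3:0, p4:2, p5:0, p6:0)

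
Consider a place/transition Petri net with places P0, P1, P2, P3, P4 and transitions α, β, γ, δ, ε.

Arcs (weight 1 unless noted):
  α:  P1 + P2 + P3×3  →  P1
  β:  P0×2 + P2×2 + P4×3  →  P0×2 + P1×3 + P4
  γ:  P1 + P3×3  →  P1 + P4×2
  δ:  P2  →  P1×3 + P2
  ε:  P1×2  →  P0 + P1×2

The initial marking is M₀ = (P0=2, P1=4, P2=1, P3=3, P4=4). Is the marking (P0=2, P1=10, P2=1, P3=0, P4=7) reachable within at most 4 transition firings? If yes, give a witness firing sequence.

NO — not reachable within 4 firings

depth 0: 1 marking
depth 1: 5 markings reached so far
depth 2: 12 markings reached so far
depth 3: 22 markings reached so far
depth 4: 35 markings reached so far
target is not among the 35 markings reachable within 4 steps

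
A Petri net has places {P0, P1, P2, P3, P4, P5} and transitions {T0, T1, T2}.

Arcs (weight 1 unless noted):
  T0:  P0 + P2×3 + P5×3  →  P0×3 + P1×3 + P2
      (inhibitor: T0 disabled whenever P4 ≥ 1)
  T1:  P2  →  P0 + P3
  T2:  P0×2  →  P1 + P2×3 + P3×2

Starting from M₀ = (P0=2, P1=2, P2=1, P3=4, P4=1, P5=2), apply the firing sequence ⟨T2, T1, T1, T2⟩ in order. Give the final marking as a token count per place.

step 1: fire T2:  (P0=2, P1=2, P2=1, P3=4, P4=1, P5=2) → (P0=0, P1=3, P2=4, P3=6, P4=1, P5=2)
step 2: fire T1:  (P0=0, P1=3, P2=4, P3=6, P4=1, P5=2) → (P0=1, P1=3, P2=3, P3=7, P4=1, P5=2)
step 3: fire T1:  (P0=1, P1=3, P2=3, P3=7, P4=1, P5=2) → (P0=2, P1=3, P2=2, P3=8, P4=1, P5=2)
step 4: fire T2:  (P0=2, P1=3, P2=2, P3=8, P4=1, P5=2) → (P0=0, P1=4, P2=5, P3=10, P4=1, P5=2)

(P0=0, P1=4, P2=5, P3=10, P4=1, P5=2)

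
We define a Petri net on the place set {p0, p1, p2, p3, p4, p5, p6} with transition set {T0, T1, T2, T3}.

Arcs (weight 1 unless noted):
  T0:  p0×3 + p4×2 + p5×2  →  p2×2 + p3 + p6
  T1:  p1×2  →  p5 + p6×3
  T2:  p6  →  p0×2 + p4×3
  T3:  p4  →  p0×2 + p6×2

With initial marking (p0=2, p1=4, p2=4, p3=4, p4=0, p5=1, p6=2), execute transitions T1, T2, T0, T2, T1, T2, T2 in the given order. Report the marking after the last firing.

step 1: fire T1:  (p0=2, p1=4, p2=4, p3=4, p4=0, p5=1, p6=2) → (p0=2, p1=2, p2=4, p3=4, p4=0, p5=2, p6=5)
step 2: fire T2:  (p0=2, p1=2, p2=4, p3=4, p4=0, p5=2, p6=5) → (p0=4, p1=2, p2=4, p3=4, p4=3, p5=2, p6=4)
step 3: fire T0:  (p0=4, p1=2, p2=4, p3=4, p4=3, p5=2, p6=4) → (p0=1, p1=2, p2=6, p3=5, p4=1, p5=0, p6=5)
step 4: fire T2:  (p0=1, p1=2, p2=6, p3=5, p4=1, p5=0, p6=5) → (p0=3, p1=2, p2=6, p3=5, p4=4, p5=0, p6=4)
step 5: fire T1:  (p0=3, p1=2, p2=6, p3=5, p4=4, p5=0, p6=4) → (p0=3, p1=0, p2=6, p3=5, p4=4, p5=1, p6=7)
step 6: fire T2:  (p0=3, p1=0, p2=6, p3=5, p4=4, p5=1, p6=7) → (p0=5, p1=0, p2=6, p3=5, p4=7, p5=1, p6=6)
step 7: fire T2:  (p0=5, p1=0, p2=6, p3=5, p4=7, p5=1, p6=6) → (p0=7, p1=0, p2=6, p3=5, p4=10, p5=1, p6=5)

(p0=7, p1=0, p2=6, p3=5, p4=10, p5=1, p6=5)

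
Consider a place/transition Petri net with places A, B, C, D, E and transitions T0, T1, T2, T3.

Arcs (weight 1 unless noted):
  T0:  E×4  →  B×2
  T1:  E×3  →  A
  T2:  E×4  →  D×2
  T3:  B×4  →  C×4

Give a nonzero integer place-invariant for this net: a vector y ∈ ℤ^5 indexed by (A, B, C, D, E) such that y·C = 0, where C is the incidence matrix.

y = (A:3, B:2, C:2, D:2, E:1)

Incidence matrix C (rows=places, cols=transitions):
       T0   T1   T2   T3
    A   0    1    0    0
    B   2    0    0   -4
    C   0    0    0    4
    D   0    0    2    0
    E  -4   -3   -4    0

Candidate y = [3, 2, 2, 2, 1]; check y·C column-wise:
  col T0: 3·0 + 2·2 + 2·0 + 2·0 + 1·-4 = 0
  col T1: 3·1 + 2·0 + 2·0 + 2·0 + 1·-3 = 0
  col T2: 3·0 + 2·0 + 2·0 + 2·2 + 1·-4 = 0
  col T3: 3·0 + 2·-4 + 2·4 + 2·0 + 1·0 = 0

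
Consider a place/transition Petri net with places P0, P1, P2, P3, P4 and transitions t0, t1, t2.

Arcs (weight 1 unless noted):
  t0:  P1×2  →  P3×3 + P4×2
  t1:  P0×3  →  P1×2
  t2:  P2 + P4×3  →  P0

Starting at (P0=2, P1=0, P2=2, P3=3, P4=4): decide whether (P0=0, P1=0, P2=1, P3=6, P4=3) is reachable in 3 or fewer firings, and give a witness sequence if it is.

YES — reachable via ⟨t2, t1, t0⟩ (3 firings)

step 1: fire t2:  (P0=2, P1=0, P2=2, P3=3, P4=4) → (P0=3, P1=0, P2=1, P3=3, P4=1)
step 2: fire t1:  (P0=3, P1=0, P2=1, P3=3, P4=1) → (P0=0, P1=2, P2=1, P3=3, P4=1)
step 3: fire t0:  (P0=0, P1=2, P2=1, P3=3, P4=1) → (P0=0, P1=0, P2=1, P3=6, P4=3)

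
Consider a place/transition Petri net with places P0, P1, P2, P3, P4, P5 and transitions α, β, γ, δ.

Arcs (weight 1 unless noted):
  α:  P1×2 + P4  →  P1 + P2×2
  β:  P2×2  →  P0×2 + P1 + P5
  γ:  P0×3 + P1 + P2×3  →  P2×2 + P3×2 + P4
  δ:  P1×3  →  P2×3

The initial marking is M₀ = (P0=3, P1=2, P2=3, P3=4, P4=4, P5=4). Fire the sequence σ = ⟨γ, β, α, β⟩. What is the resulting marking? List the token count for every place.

(P0=4, P1=2, P2=0, P3=6, P4=4, P5=6)

step 1: fire γ:  (P0=3, P1=2, P2=3, P3=4, P4=4, P5=4) → (P0=0, P1=1, P2=2, P3=6, P4=5, P5=4)
step 2: fire β:  (P0=0, P1=1, P2=2, P3=6, P4=5, P5=4) → (P0=2, P1=2, P2=0, P3=6, P4=5, P5=5)
step 3: fire α:  (P0=2, P1=2, P2=0, P3=6, P4=5, P5=5) → (P0=2, P1=1, P2=2, P3=6, P4=4, P5=5)
step 4: fire β:  (P0=2, P1=1, P2=2, P3=6, P4=4, P5=5) → (P0=4, P1=2, P2=0, P3=6, P4=4, P5=6)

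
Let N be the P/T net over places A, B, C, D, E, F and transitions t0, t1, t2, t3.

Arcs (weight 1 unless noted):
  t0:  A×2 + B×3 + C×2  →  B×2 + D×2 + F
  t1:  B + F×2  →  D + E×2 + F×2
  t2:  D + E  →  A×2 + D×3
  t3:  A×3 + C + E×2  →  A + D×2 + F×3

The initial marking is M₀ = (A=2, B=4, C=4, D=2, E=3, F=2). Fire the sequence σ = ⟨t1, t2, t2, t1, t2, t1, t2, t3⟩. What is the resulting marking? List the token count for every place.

(A=8, B=1, C=3, D=15, E=3, F=5)

step 1: fire t1:  (A=2, B=4, C=4, D=2, E=3, F=2) → (A=2, B=3, C=4, D=3, E=5, F=2)
step 2: fire t2:  (A=2, B=3, C=4, D=3, E=5, F=2) → (A=4, B=3, C=4, D=5, E=4, F=2)
step 3: fire t2:  (A=4, B=3, C=4, D=5, E=4, F=2) → (A=6, B=3, C=4, D=7, E=3, F=2)
step 4: fire t1:  (A=6, B=3, C=4, D=7, E=3, F=2) → (A=6, B=2, C=4, D=8, E=5, F=2)
step 5: fire t2:  (A=6, B=2, C=4, D=8, E=5, F=2) → (A=8, B=2, C=4, D=10, E=4, F=2)
step 6: fire t1:  (A=8, B=2, C=4, D=10, E=4, F=2) → (A=8, B=1, C=4, D=11, E=6, F=2)
step 7: fire t2:  (A=8, B=1, C=4, D=11, E=6, F=2) → (A=10, B=1, C=4, D=13, E=5, F=2)
step 8: fire t3:  (A=10, B=1, C=4, D=13, E=5, F=2) → (A=8, B=1, C=3, D=15, E=3, F=5)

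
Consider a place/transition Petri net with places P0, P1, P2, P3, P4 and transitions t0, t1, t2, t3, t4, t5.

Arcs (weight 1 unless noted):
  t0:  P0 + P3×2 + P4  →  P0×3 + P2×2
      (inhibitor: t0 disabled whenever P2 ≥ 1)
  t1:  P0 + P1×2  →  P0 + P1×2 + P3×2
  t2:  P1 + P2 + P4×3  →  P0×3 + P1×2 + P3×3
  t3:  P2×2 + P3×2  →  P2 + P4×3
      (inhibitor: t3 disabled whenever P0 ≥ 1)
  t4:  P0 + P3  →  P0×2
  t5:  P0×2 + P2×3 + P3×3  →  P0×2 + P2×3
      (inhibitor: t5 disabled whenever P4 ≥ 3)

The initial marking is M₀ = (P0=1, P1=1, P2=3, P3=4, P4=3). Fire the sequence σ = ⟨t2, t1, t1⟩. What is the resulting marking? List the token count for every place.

step 1: fire t2:  (P0=1, P1=1, P2=3, P3=4, P4=3) → (P0=4, P1=2, P2=2, P3=7, P4=0)
step 2: fire t1:  (P0=4, P1=2, P2=2, P3=7, P4=0) → (P0=4, P1=2, P2=2, P3=9, P4=0)
step 3: fire t1:  (P0=4, P1=2, P2=2, P3=9, P4=0) → (P0=4, P1=2, P2=2, P3=11, P4=0)

(P0=4, P1=2, P2=2, P3=11, P4=0)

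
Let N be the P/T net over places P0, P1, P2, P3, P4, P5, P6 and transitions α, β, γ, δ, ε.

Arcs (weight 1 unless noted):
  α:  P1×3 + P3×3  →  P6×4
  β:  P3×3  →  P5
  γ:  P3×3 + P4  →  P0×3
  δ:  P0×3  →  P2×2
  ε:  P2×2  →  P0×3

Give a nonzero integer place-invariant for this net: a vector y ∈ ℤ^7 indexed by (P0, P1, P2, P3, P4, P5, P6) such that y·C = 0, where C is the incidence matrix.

y = (P0:2, P1:0, P2:3, P3:0, P4:6, P5:0, P6:0)

Incidence matrix C (rows=places, cols=transitions):
        α    β    γ    δ    ε
   P0   0    0    3   -3    3
   P1  -3    0    0    0    0
   P2   0    0    0    2   -2
   P3  -3   -3   -3    0    0
   P4   0    0   -1    0    0
   P5   0    1    0    0    0
   P6   4    0    0    0    0

Candidate y = [2, 0, 3, 0, 6, 0, 0]; check y·C column-wise:
  col α: 2·0 + 0·-3 + 3·0 + 0·-3 + 6·0 + 0·4 = 0
  col β: 2·0 + 3·0 + 0·-3 + 6·0 + 0·1 = 0
  col γ: 2·3 + 3·0 + 0·-3 + 6·-1 = 0
  col δ: 2·-3 + 3·2 + 6·0 = 0
  col ε: 2·3 + 3·-2 + 6·0 = 0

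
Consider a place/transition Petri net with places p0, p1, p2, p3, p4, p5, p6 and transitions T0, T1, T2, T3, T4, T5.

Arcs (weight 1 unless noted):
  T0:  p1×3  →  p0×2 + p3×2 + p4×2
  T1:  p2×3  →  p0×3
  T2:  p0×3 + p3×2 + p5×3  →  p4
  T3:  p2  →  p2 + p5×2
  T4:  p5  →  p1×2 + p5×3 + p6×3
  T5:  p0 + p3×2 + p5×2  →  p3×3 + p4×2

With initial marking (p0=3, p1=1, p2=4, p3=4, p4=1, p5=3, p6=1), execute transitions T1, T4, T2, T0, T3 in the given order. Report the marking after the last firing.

(p0=5, p1=0, p2=1, p3=4, p4=4, p5=4, p6=4)

step 1: fire T1:  (p0=3, p1=1, p2=4, p3=4, p4=1, p5=3, p6=1) → (p0=6, p1=1, p2=1, p3=4, p4=1, p5=3, p6=1)
step 2: fire T4:  (p0=6, p1=1, p2=1, p3=4, p4=1, p5=3, p6=1) → (p0=6, p1=3, p2=1, p3=4, p4=1, p5=5, p6=4)
step 3: fire T2:  (p0=6, p1=3, p2=1, p3=4, p4=1, p5=5, p6=4) → (p0=3, p1=3, p2=1, p3=2, p4=2, p5=2, p6=4)
step 4: fire T0:  (p0=3, p1=3, p2=1, p3=2, p4=2, p5=2, p6=4) → (p0=5, p1=0, p2=1, p3=4, p4=4, p5=2, p6=4)
step 5: fire T3:  (p0=5, p1=0, p2=1, p3=4, p4=4, p5=2, p6=4) → (p0=5, p1=0, p2=1, p3=4, p4=4, p5=4, p6=4)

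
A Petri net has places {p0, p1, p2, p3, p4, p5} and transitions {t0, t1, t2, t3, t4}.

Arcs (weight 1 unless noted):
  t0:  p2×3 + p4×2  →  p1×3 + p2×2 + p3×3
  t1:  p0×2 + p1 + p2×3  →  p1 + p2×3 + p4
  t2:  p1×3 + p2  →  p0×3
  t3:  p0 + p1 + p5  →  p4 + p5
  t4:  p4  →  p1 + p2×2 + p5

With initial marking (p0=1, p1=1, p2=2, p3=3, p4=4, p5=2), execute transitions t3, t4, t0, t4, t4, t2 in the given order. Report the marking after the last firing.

(p0=3, p1=3, p2=6, p3=6, p4=0, p5=5)

step 1: fire t3:  (p0=1, p1=1, p2=2, p3=3, p4=4, p5=2) → (p0=0, p1=0, p2=2, p3=3, p4=5, p5=2)
step 2: fire t4:  (p0=0, p1=0, p2=2, p3=3, p4=5, p5=2) → (p0=0, p1=1, p2=4, p3=3, p4=4, p5=3)
step 3: fire t0:  (p0=0, p1=1, p2=4, p3=3, p4=4, p5=3) → (p0=0, p1=4, p2=3, p3=6, p4=2, p5=3)
step 4: fire t4:  (p0=0, p1=4, p2=3, p3=6, p4=2, p5=3) → (p0=0, p1=5, p2=5, p3=6, p4=1, p5=4)
step 5: fire t4:  (p0=0, p1=5, p2=5, p3=6, p4=1, p5=4) → (p0=0, p1=6, p2=7, p3=6, p4=0, p5=5)
step 6: fire t2:  (p0=0, p1=6, p2=7, p3=6, p4=0, p5=5) → (p0=3, p1=3, p2=6, p3=6, p4=0, p5=5)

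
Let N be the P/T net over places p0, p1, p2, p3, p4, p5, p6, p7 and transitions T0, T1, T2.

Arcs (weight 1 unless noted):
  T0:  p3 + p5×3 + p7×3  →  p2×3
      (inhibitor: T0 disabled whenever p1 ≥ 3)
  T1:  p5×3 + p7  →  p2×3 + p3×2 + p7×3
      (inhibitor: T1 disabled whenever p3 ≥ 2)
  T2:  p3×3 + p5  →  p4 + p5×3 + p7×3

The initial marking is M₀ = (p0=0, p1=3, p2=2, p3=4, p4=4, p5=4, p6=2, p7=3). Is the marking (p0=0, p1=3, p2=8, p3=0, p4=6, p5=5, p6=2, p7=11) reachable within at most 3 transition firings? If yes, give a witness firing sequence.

NO — not reachable within 3 firings

depth 0: 1 marking
depth 1: 2 markings reached so far
depth 2: 3 markings reached so far
depth 3: 4 markings reached so far
target is not among the 4 markings reachable within 3 steps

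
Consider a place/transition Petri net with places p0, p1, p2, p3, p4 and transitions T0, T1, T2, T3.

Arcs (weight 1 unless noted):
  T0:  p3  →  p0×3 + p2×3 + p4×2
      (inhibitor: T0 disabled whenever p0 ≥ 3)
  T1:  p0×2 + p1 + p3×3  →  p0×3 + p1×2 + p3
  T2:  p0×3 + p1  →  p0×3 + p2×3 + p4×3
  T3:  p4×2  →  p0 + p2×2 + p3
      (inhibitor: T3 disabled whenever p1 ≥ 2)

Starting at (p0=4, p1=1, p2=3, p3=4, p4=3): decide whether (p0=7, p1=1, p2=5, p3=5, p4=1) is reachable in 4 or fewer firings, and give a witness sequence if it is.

depth 0: 1 marking
depth 1: 4 markings reached so far
depth 2: 7 markings reached so far
depth 3: 11 markings reached so far
depth 4: 15 markings reached so far
target is not among the 15 markings reachable within 4 steps

NO — not reachable within 4 firings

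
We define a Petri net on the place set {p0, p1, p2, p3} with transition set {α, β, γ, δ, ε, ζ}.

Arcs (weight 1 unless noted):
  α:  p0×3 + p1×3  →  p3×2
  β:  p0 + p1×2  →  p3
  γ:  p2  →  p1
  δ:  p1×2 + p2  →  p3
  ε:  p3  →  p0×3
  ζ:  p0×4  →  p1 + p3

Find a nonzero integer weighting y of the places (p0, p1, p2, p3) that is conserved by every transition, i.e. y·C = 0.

y = (p0:1, p1:1, p2:1, p3:3)

Incidence matrix C (rows=places, cols=transitions):
        α    β    γ    δ    ε    ζ
   p0  -3   -1    0    0    3   -4
   p1  -3   -2    1   -2    0    1
   p2   0    0   -1   -1    0    0
   p3   2    1    0    1   -1    1

Candidate y = [1, 1, 1, 3]; check y·C column-wise:
  col α: 1·-3 + 1·-3 + 1·0 + 3·2 = 0
  col β: 1·-1 + 1·-2 + 1·0 + 3·1 = 0
  col γ: 1·0 + 1·1 + 1·-1 + 3·0 = 0
  col δ: 1·0 + 1·-2 + 1·-1 + 3·1 = 0
  col ε: 1·3 + 1·0 + 1·0 + 3·-1 = 0
  col ζ: 1·-4 + 1·1 + 1·0 + 3·1 = 0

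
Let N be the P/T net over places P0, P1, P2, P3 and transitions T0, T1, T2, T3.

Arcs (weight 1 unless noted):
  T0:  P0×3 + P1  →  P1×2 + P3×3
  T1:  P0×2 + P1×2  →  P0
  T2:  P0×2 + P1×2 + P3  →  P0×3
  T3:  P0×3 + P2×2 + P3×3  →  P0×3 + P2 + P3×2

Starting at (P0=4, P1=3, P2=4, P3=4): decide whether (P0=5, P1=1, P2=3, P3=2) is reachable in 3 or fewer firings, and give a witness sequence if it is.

YES — reachable via ⟨T2, T3⟩ (2 firings)

step 1: fire T2:  (P0=4, P1=3, P2=4, P3=4) → (P0=5, P1=1, P2=4, P3=3)
step 2: fire T3:  (P0=5, P1=1, P2=4, P3=3) → (P0=5, P1=1, P2=3, P3=2)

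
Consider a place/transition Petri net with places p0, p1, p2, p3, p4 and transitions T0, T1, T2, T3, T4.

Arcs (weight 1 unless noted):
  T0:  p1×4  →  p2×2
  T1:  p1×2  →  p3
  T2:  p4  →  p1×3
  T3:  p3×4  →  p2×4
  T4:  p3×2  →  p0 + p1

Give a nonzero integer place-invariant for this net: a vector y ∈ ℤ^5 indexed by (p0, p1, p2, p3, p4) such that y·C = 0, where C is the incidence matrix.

y = (p0:3, p1:1, p2:2, p3:2, p4:3)

Incidence matrix C (rows=places, cols=transitions):
       T0   T1   T2   T3   T4
   p0   0    0    0    0    1
   p1  -4   -2    3    0    1
   p2   2    0    0    4    0
   p3   0    1    0   -4   -2
   p4   0    0   -1    0    0

Candidate y = [3, 1, 2, 2, 3]; check y·C column-wise:
  col T0: 3·0 + 1·-4 + 2·2 + 2·0 + 3·0 = 0
  col T1: 3·0 + 1·-2 + 2·0 + 2·1 + 3·0 = 0
  col T2: 3·0 + 1·3 + 2·0 + 2·0 + 3·-1 = 0
  col T3: 3·0 + 1·0 + 2·4 + 2·-4 + 3·0 = 0
  col T4: 3·1 + 1·1 + 2·0 + 2·-2 + 3·0 = 0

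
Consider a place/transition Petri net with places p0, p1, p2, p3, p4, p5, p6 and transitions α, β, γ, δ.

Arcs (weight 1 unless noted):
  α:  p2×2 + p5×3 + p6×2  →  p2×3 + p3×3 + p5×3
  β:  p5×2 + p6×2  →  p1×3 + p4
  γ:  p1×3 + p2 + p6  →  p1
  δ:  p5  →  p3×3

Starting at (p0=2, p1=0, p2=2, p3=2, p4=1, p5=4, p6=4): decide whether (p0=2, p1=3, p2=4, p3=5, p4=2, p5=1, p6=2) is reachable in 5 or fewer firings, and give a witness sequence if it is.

depth 0: 1 marking
depth 1: 4 markings reached so far
depth 2: 11 markings reached so far
depth 3: 17 markings reached so far
depth 4: 22 markings reached so far
depth 5: 24 markings reached so far
target is not among the 24 markings reachable within 5 steps

NO — not reachable within 5 firings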